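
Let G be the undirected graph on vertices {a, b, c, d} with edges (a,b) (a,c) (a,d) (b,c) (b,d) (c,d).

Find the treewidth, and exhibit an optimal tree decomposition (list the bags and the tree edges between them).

Treewidth 3.
Bags: B1 = {a, b, c, d}
Tree: (single bag)

With just one bag of size 4, the width is 4 − 1 = 3, so tw(G) ≤ 3. Conversely, {a, b, c, d} is a clique of size 4, and the vertices of any clique must share a bag in every tree decomposition; so some bag has ≥ 4 vertices and tw(G) ≥ 3. Hence tw(G) = 3 exactly.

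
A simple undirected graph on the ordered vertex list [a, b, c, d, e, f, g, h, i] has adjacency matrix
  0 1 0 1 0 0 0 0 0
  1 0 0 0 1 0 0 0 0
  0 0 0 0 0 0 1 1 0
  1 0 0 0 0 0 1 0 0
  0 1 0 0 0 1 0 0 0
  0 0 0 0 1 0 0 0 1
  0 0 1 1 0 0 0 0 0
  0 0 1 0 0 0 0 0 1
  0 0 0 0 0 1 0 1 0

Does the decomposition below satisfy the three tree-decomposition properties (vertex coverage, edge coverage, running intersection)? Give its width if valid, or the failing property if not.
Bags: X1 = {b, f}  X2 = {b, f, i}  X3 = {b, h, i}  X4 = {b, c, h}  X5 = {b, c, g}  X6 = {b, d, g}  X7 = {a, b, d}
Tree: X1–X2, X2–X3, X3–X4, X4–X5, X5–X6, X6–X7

No — vertex e appears in no bag.

A tree decomposition must satisfy three properties: every vertex lies in some bag; for every edge, both endpoints lie together in some bag; and for every vertex, the bags containing it form a connected subtree. Here vertex e appears in no bag, so the decomposition is invalid.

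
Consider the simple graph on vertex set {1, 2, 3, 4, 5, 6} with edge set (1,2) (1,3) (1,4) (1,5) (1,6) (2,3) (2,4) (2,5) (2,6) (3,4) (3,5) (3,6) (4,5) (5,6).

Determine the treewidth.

A width-4 tree decomposition is:
Bags: B1 = {1, 2, 3, 4, 5}  B2 = {1, 2, 3, 5, 6}
Tree: B1–B2
The largest bag has 5 vertices, giving width 4; this decomposition certifies tw(G) ≤ 4. For the lower bound, the 5 vertices {1, 2, 3, 4, 5} are pairwise adjacent, and any tree decomposition puts a clique entirely inside one bag — forcing width ≥ 4. Hence tw(G) = 4 exactly.

4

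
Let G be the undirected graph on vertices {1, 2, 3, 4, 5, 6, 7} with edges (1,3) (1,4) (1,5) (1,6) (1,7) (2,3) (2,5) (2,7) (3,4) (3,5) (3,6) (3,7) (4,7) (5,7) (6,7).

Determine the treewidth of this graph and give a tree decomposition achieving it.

The largest bag has 4 vertices, giving width 3; this decomposition certifies tw(G) ≤ 3. On the other hand G contains the 4-clique {1, 3, 4, 7}. A clique must lie in a single bag of any decomposition, so no decomposition can have width below 3. Combining the bounds, tw(G) = 3.

Treewidth 3.
Bags: B1 = {1, 3, 5, 7}  B2 = {2, 3, 5, 7}  B3 = {1, 3, 4, 7}  B4 = {1, 3, 6, 7}
Tree: B1–B2, B1–B3, B1–B4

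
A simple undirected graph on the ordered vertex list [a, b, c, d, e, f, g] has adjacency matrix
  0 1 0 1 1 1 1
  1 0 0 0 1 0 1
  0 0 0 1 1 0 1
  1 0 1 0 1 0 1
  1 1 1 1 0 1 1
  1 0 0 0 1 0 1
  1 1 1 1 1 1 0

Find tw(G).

A width-3 tree decomposition is:
Bags: B1 = {a, e, f, g}  B2 = {a, b, e, g}  B3 = {a, d, e, g}  B4 = {c, d, e, g}
Tree: B1–B2, B1–B3, B3–B4
Each bag holds 4 vertices, so the decomposition has width 3, which upper-bounds the treewidth. On the other hand G contains the 4-clique {c, d, e, g}. A clique must lie in a single bag of any decomposition, so no decomposition can have width below 3. Hence tw(G) = 3 exactly.

3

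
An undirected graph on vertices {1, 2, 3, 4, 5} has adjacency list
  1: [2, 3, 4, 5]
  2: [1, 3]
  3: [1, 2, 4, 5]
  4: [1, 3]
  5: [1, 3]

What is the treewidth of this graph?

A width-2 tree decomposition is:
Bags: B1 = {1, 3, 5}  B2 = {1, 3, 4}  B3 = {1, 2, 3}
Tree: B1–B2, B2–B3
Each bag holds 3 vertices, so the decomposition has width 2, which upper-bounds the treewidth. On the other hand G contains the 3-clique {1, 2, 3}. A clique must lie in a single bag of any decomposition, so no decomposition can have width below 2. Combining the bounds, tw(G) = 2.

2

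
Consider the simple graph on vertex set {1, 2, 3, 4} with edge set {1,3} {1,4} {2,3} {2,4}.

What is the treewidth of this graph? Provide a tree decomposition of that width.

Treewidth 2.
One such decomposition:
Bags: B1 = {2, 3, 4}  B2 = {1, 3, 4}
Tree: B1–B2

Every bag has size at most 3, so the width is 3 − 1 = 2 and tw(G) ≤ 2. For the lower bound, G contains the cycle 4–2–3–1–4, so G is not a forest; only forests have treewidth ≤ 1, hence tw(G) ≥ 2. Combining the bounds, tw(G) = 2.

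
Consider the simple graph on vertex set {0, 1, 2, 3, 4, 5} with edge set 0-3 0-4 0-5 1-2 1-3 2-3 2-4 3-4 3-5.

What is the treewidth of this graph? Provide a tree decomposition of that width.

Treewidth 2.
Bags: B1 = {0, 3, 4}  B2 = {0, 3, 5}  B3 = {2, 3, 4}  B4 = {1, 2, 3}
Tree: B1–B2, B1–B3, B3–B4

Every bag has size at most 3, so the width is 3 − 1 = 2 and tw(G) ≤ 2. For the lower bound, the 3 vertices {0, 3, 4} are pairwise adjacent, and any tree decomposition puts a clique entirely inside one bag — forcing width ≥ 2. The upper and lower bounds meet at 2, so that is the treewidth.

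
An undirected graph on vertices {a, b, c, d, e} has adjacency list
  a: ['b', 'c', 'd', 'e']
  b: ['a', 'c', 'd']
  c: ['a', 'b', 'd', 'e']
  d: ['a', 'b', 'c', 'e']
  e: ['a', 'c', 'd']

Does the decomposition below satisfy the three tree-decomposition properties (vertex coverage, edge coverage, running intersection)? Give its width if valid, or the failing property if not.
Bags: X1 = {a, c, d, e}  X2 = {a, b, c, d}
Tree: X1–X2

Vertex coverage: the bags together contain {a, b, c, d, e}, the full vertex set. Edge coverage: each edge of G has both endpoints in at least one bag. Running intersection: for every vertex, the bags containing it form a connected subtree. All three properties hold, so this is a valid tree decomposition of width max|bag| − 1 = 3, and hence tw(G) ≤ 3.

Yes; width 3.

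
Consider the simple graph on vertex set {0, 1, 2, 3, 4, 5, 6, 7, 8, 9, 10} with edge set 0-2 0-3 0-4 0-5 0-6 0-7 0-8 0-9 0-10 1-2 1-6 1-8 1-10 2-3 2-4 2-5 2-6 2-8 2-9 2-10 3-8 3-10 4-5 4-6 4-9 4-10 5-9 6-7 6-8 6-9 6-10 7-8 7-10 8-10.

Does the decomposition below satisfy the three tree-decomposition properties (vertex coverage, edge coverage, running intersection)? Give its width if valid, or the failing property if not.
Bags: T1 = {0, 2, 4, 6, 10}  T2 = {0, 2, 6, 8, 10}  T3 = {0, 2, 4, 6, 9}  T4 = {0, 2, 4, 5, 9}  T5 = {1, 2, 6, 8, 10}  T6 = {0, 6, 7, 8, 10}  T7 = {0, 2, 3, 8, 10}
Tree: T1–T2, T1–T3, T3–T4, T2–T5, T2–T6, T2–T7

Yes; width 4.

Checking the three conditions: (i) the bags cover all of {0, 1, 2, 3, 4, 5, 6, 7, 8, 9, 10}; (ii) for each edge, some bag contains both endpoints; (iii) the bags containing any fixed vertex form a subtree. All hold, so the decomposition is valid with width 5 − 1 = 4.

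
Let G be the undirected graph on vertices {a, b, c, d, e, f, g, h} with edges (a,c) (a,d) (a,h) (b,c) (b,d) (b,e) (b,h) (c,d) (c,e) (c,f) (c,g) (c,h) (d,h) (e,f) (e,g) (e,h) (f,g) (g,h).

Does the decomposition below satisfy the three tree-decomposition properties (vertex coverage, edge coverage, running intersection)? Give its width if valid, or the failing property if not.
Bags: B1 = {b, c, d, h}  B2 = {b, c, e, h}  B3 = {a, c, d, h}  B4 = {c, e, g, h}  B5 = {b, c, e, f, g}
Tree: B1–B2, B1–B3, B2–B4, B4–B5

A tree decomposition must satisfy three properties: every vertex lies in some bag; for every edge, both endpoints lie together in some bag; and for every vertex, the bags containing it form a connected subtree. Here bags containing vertex b are not connected in the tree, so the decomposition is invalid.

No — bags containing vertex b are not connected in the tree.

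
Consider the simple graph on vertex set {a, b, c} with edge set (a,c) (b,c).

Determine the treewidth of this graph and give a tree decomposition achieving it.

Every bag has size at most 2, so the width is 2 − 1 = 1 and tw(G) ≤ 1. G has an edge, so its treewidth is at least 1. Combining the bounds, tw(G) = 1.

Treewidth 1.
One such decomposition:
Bags: B1 = {b, c}  B2 = {a, c}
Tree: B1–B2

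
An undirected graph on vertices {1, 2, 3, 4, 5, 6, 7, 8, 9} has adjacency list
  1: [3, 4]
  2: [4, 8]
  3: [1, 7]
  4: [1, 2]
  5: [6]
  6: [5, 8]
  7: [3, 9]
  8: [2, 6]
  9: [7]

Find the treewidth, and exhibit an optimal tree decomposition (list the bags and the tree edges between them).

Treewidth 1.
Bags: B1 = {5, 6}  B2 = {6, 8}  B3 = {2, 8}  B4 = {2, 4}  B5 = {1, 4}  B6 = {1, 3}  B7 = {3, 7}  B8 = {7, 9}
Tree: B1–B2, B2–B3, B3–B4, B4–B5, B5–B6, B6–B7, B7–B8

Each bag holds 2 vertices, so the decomposition has width 1, which upper-bounds the treewidth. Any graph with an edge has treewidth ≥ 1, and G has the edge 5–6. Therefore the treewidth is 1.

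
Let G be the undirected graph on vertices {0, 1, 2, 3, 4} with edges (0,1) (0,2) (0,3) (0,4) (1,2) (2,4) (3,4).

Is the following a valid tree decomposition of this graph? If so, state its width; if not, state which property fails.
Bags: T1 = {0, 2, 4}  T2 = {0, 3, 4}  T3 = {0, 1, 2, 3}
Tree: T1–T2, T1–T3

A tree decomposition must satisfy three properties: every vertex lies in some bag; for every edge, both endpoints lie together in some bag; and for every vertex, the bags containing it form a connected subtree. Here bags containing vertex 3 are not connected in the tree, so the decomposition is invalid.

No — bags containing vertex 3 are not connected in the tree.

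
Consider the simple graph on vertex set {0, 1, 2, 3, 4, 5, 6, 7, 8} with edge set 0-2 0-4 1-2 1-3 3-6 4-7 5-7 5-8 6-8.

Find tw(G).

2

A width-2 tree decomposition is:
Bags: B1 = {0, 4, 7}  B2 = {0, 5, 7}  B3 = {0, 5, 8}  B4 = {0, 6, 8}  B5 = {0, 3, 6}  B6 = {0, 1, 3}  B7 = {0, 1, 2}
Tree: B1–B2, B2–B3, B3–B4, B4–B5, B5–B6, B6–B7
Each bag holds 3 vertices, so the decomposition has width 2, which upper-bounds the treewidth. For the lower bound, G contains the cycle 0–4–7–5–8–6–3–1–2–0, so G is not a forest; only forests have treewidth ≤ 1, hence tw(G) ≥ 2. Combining the bounds, tw(G) = 2.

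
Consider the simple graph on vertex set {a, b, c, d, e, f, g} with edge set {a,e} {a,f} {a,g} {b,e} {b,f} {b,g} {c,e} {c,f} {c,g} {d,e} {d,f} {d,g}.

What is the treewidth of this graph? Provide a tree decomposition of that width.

Treewidth 3.
One such decomposition:
Bags: B1 = {c, e, f, g}  B2 = {d, e, f, g}  B3 = {a, e, f, g}  B4 = {b, e, f, g}
Tree: B1–B2, B2–B3, B3–B4

Each bag holds 4 vertices, so the decomposition has width 3, which upper-bounds the treewidth. For the lower bound: the 4 vertex sets {c,g}, {d,e}, {f}, {a} are disjoint, each induces a connected subgraph, and every pair is joined by at least one edge of G. Contracting each set to a single vertex therefore yields K_{4} as a minor, and since treewidth is minor-monotone, tw(G) ≥ tw(K_{4}) = 3. Therefore the treewidth is 3.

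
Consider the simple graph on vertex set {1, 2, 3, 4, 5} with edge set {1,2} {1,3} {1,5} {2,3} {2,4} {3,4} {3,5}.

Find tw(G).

A width-2 tree decomposition is:
Bags: B1 = {1, 2, 3}  B2 = {1, 3, 5}  B3 = {2, 3, 4}
Tree: B1–B2, B1–B3
The largest bag has 3 vertices, giving width 2; this decomposition certifies tw(G) ≤ 2. For the lower bound, the 3 vertices {1, 2, 3} are pairwise adjacent, and any tree decomposition puts a clique entirely inside one bag — forcing width ≥ 2. Hence tw(G) = 2 exactly.

2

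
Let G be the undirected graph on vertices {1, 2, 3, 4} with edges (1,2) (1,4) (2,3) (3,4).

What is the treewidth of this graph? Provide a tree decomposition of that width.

Treewidth 2.
One such decomposition:
Bags: B1 = {1, 2, 3}  B2 = {1, 3, 4}
Tree: B1–B2

Each bag holds 3 vertices, so the decomposition has width 2, which upper-bounds the treewidth. Since 1–2–3–4–1 is a cycle in G, G is not acyclic. Forests are exactly the graphs of treewidth ≤ 1, so tw(G) ≥ 2. Combining the bounds, tw(G) = 2.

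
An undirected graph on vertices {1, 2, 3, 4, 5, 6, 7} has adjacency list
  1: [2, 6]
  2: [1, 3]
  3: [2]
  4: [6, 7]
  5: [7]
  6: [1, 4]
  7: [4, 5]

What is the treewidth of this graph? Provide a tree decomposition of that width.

Treewidth 1.
One optimal decomposition is:
Bags: B1 = {5, 7}  B2 = {4, 7}  B3 = {4, 6}  B4 = {1, 6}  B5 = {1, 2}  B6 = {2, 3}
Tree: B1–B2, B2–B3, B3–B4, B4–B5, B5–B6

Every bag has size at most 2, so the width is 2 − 1 = 1 and tw(G) ≤ 1. Since G has at least one edge (e.g. 5–7), it is not an edgeless graph, so tw(G) ≥ 1. Hence tw(G) = 1 exactly.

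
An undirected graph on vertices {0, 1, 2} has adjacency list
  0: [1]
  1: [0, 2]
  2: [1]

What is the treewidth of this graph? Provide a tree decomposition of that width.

Treewidth 1.
Bags: B1 = {1, 2}  B2 = {0, 1}
Tree: B1–B2

The largest bag has 2 vertices, giving width 1; this decomposition certifies tw(G) ≤ 1. Any graph with an edge has treewidth ≥ 1, and G has the edge 2–1. Combining the bounds, tw(G) = 1.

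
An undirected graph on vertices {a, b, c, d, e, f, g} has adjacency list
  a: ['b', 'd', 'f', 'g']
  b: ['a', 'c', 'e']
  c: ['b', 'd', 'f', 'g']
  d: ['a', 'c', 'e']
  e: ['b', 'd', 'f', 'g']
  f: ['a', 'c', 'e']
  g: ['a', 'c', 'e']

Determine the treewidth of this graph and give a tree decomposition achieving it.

The largest bag has 4 vertices, giving width 3; this decomposition certifies tw(G) ≤ 3. For the lower bound: the 4 vertex sets {b,e}, {c,d}, {a}, {g} are disjoint, each induces a connected subgraph, and every pair is joined by at least one edge of G. Contracting each set to a single vertex therefore yields K_{4} as a minor, and since treewidth is minor-monotone, tw(G) ≥ tw(K_{4}) = 3. The upper and lower bounds meet at 3, so that is the treewidth.

Treewidth 3.
Bags: B1 = {a, b, c, e}  B2 = {a, c, d, e}  B3 = {a, c, e, g}  B4 = {a, c, e, f}
Tree: B1–B2, B2–B3, B3–B4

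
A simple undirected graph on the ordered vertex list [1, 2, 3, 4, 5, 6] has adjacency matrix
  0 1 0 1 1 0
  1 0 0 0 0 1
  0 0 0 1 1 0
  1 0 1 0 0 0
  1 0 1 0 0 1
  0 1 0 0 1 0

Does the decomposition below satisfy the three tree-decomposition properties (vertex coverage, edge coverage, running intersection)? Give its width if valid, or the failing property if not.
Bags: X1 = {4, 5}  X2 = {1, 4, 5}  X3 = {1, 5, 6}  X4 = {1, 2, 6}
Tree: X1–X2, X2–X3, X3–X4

No — vertex 3 appears in no bag.

A tree decomposition must satisfy three properties: every vertex lies in some bag; for every edge, both endpoints lie together in some bag; and for every vertex, the bags containing it form a connected subtree. Here vertex 3 appears in no bag, so the decomposition is invalid.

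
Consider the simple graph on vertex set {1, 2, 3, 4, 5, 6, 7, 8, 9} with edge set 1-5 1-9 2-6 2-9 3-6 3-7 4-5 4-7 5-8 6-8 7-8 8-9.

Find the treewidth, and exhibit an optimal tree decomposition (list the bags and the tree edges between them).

The largest bag has 4 vertices, giving width 3; this decomposition certifies tw(G) ≤ 3. For the lower bound: the 4 vertex sets {1,2,9}, {5}, {8}, {3,4,6,7} are disjoint, each induces a connected subgraph, and every pair is joined by at least one edge of G. Contracting each set to a single vertex therefore yields K_{4} as a minor, and since treewidth is minor-monotone, tw(G) ≥ tw(K_{4}) = 3. Combining the bounds, tw(G) = 3.

Treewidth 3.
Bags: B1 = {1, 2, 5, 9}  B2 = {2, 5, 8, 9}  B3 = {2, 5, 6, 8}  B4 = {4, 5, 6, 8}  B5 = {4, 6, 7, 8}  B6 = {3, 4, 6, 7}
Tree: B1–B2, B2–B3, B3–B4, B4–B5, B5–B6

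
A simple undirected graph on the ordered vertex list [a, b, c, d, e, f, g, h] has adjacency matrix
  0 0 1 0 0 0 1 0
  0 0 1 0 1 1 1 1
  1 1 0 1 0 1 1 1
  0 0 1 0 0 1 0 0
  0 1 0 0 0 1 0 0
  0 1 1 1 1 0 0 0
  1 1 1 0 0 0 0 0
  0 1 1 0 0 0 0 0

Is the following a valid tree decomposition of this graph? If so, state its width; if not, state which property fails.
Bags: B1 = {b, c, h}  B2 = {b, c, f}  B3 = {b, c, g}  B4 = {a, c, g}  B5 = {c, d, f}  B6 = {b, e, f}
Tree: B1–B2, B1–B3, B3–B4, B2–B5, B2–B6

Every vertex of G appears in some bag (union = {a, b, c, d, e, f, g, h}); every edge is covered by a bag; and for each vertex v the set of bags containing v is connected in the bag tree. The decomposition is therefore valid. The largest bag has 3 vertices, so the width is 2.

Yes; width 2.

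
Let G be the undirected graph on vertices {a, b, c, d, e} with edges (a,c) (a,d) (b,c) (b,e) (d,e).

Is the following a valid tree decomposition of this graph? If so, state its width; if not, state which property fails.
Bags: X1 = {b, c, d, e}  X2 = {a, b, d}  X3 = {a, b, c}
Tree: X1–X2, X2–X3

No — bags containing vertex c are not connected in the tree.

A tree decomposition must satisfy three properties: every vertex lies in some bag; for every edge, both endpoints lie together in some bag; and for every vertex, the bags containing it form a connected subtree. Here bags containing vertex c are not connected in the tree, so the decomposition is invalid.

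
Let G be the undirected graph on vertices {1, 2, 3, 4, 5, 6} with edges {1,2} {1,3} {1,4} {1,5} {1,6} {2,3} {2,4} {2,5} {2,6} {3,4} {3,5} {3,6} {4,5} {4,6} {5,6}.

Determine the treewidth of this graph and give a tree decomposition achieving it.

A single bag containing all 6 vertices is trivially a valid decomposition of width 5. Conversely, {1, 2, 3, 4, 5, 6} is a clique of size 6, and the vertices of any clique must share a bag in every tree decomposition; so some bag has ≥ 6 vertices and tw(G) ≥ 5. Therefore the treewidth is 5.

Treewidth 5.
Bags: B1 = {1, 2, 3, 4, 5, 6}
Tree: (single bag)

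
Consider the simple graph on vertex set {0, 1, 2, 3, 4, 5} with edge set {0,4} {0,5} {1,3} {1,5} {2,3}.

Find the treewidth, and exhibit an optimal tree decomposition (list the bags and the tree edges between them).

Treewidth 1.
One such decomposition:
Bags: B1 = {2, 3}  B2 = {1, 3}  B3 = {1, 5}  B4 = {0, 5}  B5 = {0, 4}
Tree: B1–B2, B2–B3, B3–B4, B4–B5

Every bag has size at most 2, so the width is 2 − 1 = 1 and tw(G) ≤ 1. Since G has at least one edge (e.g. 2–3), it is not an edgeless graph, so tw(G) ≥ 1. Combining the bounds, tw(G) = 1.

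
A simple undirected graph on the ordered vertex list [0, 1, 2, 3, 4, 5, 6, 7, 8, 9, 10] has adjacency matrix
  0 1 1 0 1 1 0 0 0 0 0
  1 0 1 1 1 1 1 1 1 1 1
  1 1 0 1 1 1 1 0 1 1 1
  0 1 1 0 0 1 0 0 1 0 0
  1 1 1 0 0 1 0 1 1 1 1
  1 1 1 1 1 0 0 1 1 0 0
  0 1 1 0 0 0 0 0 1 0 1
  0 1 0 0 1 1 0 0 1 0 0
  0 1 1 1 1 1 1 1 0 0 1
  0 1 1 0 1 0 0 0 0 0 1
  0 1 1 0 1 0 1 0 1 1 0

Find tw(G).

A width-4 tree decomposition is:
Bags: B1 = {1, 2, 4, 8, 10}  B2 = {1, 2, 4, 9, 10}  B3 = {1, 2, 4, 5, 8}  B4 = {0, 1, 2, 4, 5}  B5 = {1, 2, 6, 8, 10}  B6 = {1, 4, 5, 7, 8}  B7 = {1, 2, 3, 5, 8}
Tree: B1–B2, B1–B3, B3–B4, B1–B5, B3–B6, B3–B7
Every bag has size at most 5, so the width is 5 − 1 = 4 and tw(G) ≤ 4. For the lower bound, the 5 vertices {1, 2, 3, 5, 8} are pairwise adjacent, and any tree decomposition puts a clique entirely inside one bag — forcing width ≥ 4. Therefore the treewidth is 4.

4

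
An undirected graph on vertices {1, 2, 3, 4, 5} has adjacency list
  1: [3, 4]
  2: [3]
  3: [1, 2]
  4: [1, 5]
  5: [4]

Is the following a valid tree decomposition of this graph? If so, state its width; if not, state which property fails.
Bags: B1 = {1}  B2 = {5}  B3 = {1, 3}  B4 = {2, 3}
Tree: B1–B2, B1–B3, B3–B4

A tree decomposition must satisfy three properties: every vertex lies in some bag; for every edge, both endpoints lie together in some bag; and for every vertex, the bags containing it form a connected subtree. Here vertex 4 appears in no bag, so the decomposition is invalid.

No — vertex 4 appears in no bag.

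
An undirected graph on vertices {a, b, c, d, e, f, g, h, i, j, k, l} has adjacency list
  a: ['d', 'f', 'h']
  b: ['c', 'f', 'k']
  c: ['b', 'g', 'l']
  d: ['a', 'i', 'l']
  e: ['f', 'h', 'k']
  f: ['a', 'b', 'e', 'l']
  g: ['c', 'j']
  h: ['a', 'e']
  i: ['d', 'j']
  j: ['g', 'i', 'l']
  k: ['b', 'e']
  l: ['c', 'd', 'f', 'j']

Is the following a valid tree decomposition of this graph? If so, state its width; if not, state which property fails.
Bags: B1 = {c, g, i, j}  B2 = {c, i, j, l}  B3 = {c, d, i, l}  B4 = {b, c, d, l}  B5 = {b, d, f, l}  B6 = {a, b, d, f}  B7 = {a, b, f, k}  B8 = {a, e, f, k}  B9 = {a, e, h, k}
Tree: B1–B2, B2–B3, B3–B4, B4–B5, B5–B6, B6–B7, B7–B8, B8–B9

Yes; width 3.

Every vertex of G appears in some bag (union = {a, b, c, d, e, f, g, h, i, j, k, l}); every edge is covered by a bag; and for each vertex v the set of bags containing v is connected in the bag tree. The decomposition is therefore valid. The largest bag has 4 vertices, so the width is 3.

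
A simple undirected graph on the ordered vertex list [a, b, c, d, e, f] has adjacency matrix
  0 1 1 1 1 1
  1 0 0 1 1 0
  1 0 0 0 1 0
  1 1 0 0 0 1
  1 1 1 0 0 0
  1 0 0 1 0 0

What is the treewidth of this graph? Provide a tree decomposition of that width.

Treewidth 2.
One such decomposition:
Bags: B1 = {a, b, e}  B2 = {a, b, d}  B3 = {a, d, f}  B4 = {a, c, e}
Tree: B1–B2, B2–B3, B1–B4

Each bag holds 3 vertices, so the decomposition has width 2, which upper-bounds the treewidth. On the other hand G contains the 3-clique {a, d, f}. A clique must lie in a single bag of any decomposition, so no decomposition can have width below 2. Combining the bounds, tw(G) = 2.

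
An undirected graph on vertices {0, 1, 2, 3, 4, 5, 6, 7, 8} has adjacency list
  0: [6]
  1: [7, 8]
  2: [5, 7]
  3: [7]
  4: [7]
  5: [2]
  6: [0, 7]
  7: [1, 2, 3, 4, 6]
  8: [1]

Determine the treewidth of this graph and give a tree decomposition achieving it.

Treewidth 1.
One optimal decomposition is:
Bags: B1 = {1, 7}  B2 = {1, 8}  B3 = {3, 7}  B4 = {4, 7}  B5 = {2, 7}  B6 = {6, 7}  B7 = {2, 5}  B8 = {0, 6}
Tree: B1–B2, B1–B3, B1–B4, B3–B5, B3–B6, B5–B7, B6–B8

Each bag holds 2 vertices, so the decomposition has width 1, which upper-bounds the treewidth. G has an edge, so its treewidth is at least 1. Hence tw(G) = 1 exactly.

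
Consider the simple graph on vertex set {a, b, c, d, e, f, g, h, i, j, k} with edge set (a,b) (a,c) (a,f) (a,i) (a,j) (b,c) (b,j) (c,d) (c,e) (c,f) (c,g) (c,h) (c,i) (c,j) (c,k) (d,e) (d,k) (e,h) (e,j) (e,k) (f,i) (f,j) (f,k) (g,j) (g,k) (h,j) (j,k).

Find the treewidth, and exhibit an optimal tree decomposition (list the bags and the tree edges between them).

Treewidth 3.
One such decomposition:
Bags: B1 = {a, c, f, j}  B2 = {a, c, f, i}  B3 = {c, f, j, k}  B4 = {c, e, j, k}  B5 = {c, g, j, k}  B6 = {c, e, h, j}  B7 = {a, b, c, j}  B8 = {c, d, e, k}
Tree: B1–B2, B1–B3, B3–B4, B4–B5, B4–B6, B1–B7, B4–B8

Each bag holds 4 vertices, so the decomposition has width 3, which upper-bounds the treewidth. Conversely, {c, d, e, k} is a clique of size 4, and the vertices of any clique must share a bag in every tree decomposition; so some bag has ≥ 4 vertices and tw(G) ≥ 3. Therefore the treewidth is 3.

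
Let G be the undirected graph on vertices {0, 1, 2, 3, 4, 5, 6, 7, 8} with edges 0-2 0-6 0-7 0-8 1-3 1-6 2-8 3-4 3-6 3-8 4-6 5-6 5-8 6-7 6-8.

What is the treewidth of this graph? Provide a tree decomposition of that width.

Treewidth 2.
Bags: B1 = {3, 6, 8}  B2 = {3, 4, 6}  B3 = {5, 6, 8}  B4 = {0, 6, 8}  B5 = {0, 2, 8}  B6 = {1, 3, 6}  B7 = {0, 6, 7}
Tree: B1–B2, B1–B3, B3–B4, B4–B5, B1–B6, B4–B7

Each bag holds 3 vertices, so the decomposition has width 2, which upper-bounds the treewidth. On the other hand G contains the 3-clique {0, 2, 8}. A clique must lie in a single bag of any decomposition, so no decomposition can have width below 2. The upper and lower bounds meet at 2, so that is the treewidth.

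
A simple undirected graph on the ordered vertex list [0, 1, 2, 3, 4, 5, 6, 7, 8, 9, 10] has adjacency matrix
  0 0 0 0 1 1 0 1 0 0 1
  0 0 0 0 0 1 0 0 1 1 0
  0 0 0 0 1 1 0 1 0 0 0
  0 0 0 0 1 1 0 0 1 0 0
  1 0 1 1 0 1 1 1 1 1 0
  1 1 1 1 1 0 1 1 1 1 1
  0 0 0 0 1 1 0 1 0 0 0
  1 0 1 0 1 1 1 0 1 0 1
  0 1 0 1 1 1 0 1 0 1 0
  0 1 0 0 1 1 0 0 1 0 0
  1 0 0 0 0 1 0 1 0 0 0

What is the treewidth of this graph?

A width-3 tree decomposition is:
Bags: B1 = {3, 4, 5, 8}  B2 = {4, 5, 7, 8}  B3 = {4, 5, 6, 7}  B4 = {4, 5, 8, 9}  B5 = {0, 4, 5, 7}  B6 = {1, 5, 8, 9}  B7 = {0, 5, 7, 10}  B8 = {2, 4, 5, 7}
Tree: B1–B2, B2–B3, B1–B4, B2–B5, B4–B6, B5–B7, B5–B8
The largest bag has 4 vertices, giving width 3; this decomposition certifies tw(G) ≤ 3. Conversely, {1, 5, 8, 9} is a clique of size 4, and the vertices of any clique must share a bag in every tree decomposition; so some bag has ≥ 4 vertices and tw(G) ≥ 3. The upper and lower bounds meet at 3, so that is the treewidth.

3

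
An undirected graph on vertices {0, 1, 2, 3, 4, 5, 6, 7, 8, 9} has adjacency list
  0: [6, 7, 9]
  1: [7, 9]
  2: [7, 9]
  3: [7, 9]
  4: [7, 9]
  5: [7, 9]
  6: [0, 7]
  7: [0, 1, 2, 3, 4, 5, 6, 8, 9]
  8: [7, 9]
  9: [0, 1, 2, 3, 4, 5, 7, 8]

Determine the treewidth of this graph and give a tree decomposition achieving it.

Each bag holds 3 vertices, so the decomposition has width 2, which upper-bounds the treewidth. On the other hand G contains the 3-clique {0, 7, 9}. A clique must lie in a single bag of any decomposition, so no decomposition can have width below 2. Hence tw(G) = 2 exactly.

Treewidth 2.
One optimal decomposition is:
Bags: B1 = {0, 7, 9}  B2 = {7, 8, 9}  B3 = {4, 7, 9}  B4 = {5, 7, 9}  B5 = {3, 7, 9}  B6 = {1, 7, 9}  B7 = {2, 7, 9}  B8 = {0, 6, 7}
Tree: B1–B2, B1–B3, B2–B4, B3–B5, B4–B6, B2–B7, B1–B8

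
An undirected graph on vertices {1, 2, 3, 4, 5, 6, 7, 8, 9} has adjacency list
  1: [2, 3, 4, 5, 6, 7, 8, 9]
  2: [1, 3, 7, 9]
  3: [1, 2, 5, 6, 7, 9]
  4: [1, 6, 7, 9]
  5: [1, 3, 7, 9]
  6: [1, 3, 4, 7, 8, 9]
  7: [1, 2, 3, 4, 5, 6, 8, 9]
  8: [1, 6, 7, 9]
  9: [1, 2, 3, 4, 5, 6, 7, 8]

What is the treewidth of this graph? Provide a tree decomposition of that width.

Every bag has size at most 5, so the width is 5 − 1 = 4 and tw(G) ≤ 4. On the other hand G contains the 5-clique {1, 6, 7, 8, 9}. A clique must lie in a single bag of any decomposition, so no decomposition can have width below 4. Hence tw(G) = 4 exactly.

Treewidth 4.
One optimal decomposition is:
Bags: B1 = {1, 4, 6, 7, 9}  B2 = {1, 3, 6, 7, 9}  B3 = {1, 2, 3, 7, 9}  B4 = {1, 3, 5, 7, 9}  B5 = {1, 6, 7, 8, 9}
Tree: B1–B2, B2–B3, B2–B4, B1–B5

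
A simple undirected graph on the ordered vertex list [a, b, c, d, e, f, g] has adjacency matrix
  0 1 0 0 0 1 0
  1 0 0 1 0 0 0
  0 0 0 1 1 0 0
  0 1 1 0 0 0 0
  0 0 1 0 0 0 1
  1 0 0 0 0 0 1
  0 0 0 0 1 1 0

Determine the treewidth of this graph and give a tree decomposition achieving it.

Treewidth 2.
Bags: B1 = {c, d, e}  B2 = {b, d, e}  B3 = {a, b, e}  B4 = {a, e, f}  B5 = {e, f, g}
Tree: B1–B2, B2–B3, B3–B4, B4–B5

The largest bag has 3 vertices, giving width 2; this decomposition certifies tw(G) ≤ 2. For the lower bound, G contains the cycle e–c–d–b–a–f–g–e, so G is not a forest; only forests have treewidth ≤ 1, hence tw(G) ≥ 2. Therefore the treewidth is 2.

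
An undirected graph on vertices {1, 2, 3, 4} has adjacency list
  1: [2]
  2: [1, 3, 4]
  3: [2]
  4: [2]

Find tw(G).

A width-1 tree decomposition is:
Bags: B1 = {2, 4}  B2 = {2, 3}  B3 = {1, 2}
Tree: B1–B2, B2–B3
Every bag has size at most 2, so the width is 2 − 1 = 1 and tw(G) ≤ 1. Any graph with an edge has treewidth ≥ 1, and G has the edge 4–2. The upper and lower bounds meet at 1, so that is the treewidth.

1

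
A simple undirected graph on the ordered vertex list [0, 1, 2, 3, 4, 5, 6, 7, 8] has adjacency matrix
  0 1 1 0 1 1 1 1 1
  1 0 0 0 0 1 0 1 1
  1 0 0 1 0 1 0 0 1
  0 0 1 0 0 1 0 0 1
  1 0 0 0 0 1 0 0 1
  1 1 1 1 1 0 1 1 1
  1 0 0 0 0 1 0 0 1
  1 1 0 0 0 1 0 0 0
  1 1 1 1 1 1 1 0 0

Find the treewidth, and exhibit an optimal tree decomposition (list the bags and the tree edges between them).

Treewidth 3.
One such decomposition:
Bags: B1 = {0, 1, 5, 8}  B2 = {0, 1, 5, 7}  B3 = {0, 4, 5, 8}  B4 = {0, 2, 5, 8}  B5 = {2, 3, 5, 8}  B6 = {0, 5, 6, 8}
Tree: B1–B2, B1–B3, B1–B4, B4–B5, B3–B6

Each bag holds 4 vertices, so the decomposition has width 3, which upper-bounds the treewidth. Conversely, {0, 1, 5, 8} is a clique of size 4, and the vertices of any clique must share a bag in every tree decomposition; so some bag has ≥ 4 vertices and tw(G) ≥ 3. Hence tw(G) = 3 exactly.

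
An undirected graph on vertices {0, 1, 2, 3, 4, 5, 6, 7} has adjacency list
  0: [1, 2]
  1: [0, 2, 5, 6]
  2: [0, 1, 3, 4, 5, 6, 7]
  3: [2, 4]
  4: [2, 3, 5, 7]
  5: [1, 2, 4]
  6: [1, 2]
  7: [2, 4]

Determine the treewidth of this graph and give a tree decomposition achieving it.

Treewidth 2.
Bags: B1 = {2, 4, 7}  B2 = {2, 4, 5}  B3 = {1, 2, 5}  B4 = {0, 1, 2}  B5 = {1, 2, 6}  B6 = {2, 3, 4}
Tree: B1–B2, B2–B3, B3–B4, B3–B5, B1–B6

Each bag holds 3 vertices, so the decomposition has width 2, which upper-bounds the treewidth. On the other hand G contains the 3-clique {0, 1, 2}. A clique must lie in a single bag of any decomposition, so no decomposition can have width below 2. Hence tw(G) = 2 exactly.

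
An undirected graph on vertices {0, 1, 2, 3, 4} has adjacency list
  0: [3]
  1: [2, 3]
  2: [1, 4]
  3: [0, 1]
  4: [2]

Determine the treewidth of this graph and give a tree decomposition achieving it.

Treewidth 1.
One optimal decomposition is:
Bags: B1 = {0, 3}  B2 = {1, 3}  B3 = {1, 2}  B4 = {2, 4}
Tree: B1–B2, B2–B3, B3–B4

Every bag has size at most 2, so the width is 2 − 1 = 1 and tw(G) ≤ 1. Any graph with an edge has treewidth ≥ 1, and G has the edge 0–3. The upper and lower bounds meet at 1, so that is the treewidth.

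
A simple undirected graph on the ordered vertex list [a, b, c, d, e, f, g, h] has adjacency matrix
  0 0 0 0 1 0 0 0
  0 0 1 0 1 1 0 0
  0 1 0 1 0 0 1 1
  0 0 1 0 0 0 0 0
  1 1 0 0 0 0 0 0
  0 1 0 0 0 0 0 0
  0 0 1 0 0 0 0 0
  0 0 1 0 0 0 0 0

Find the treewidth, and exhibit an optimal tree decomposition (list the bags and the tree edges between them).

Every bag has size at most 2, so the width is 2 − 1 = 1 and tw(G) ≤ 1. G has an edge, so its treewidth is at least 1. Hence tw(G) = 1 exactly.

Treewidth 1.
Bags: B1 = {b, e}  B2 = {b, c}  B3 = {c, h}  B4 = {a, e}  B5 = {b, f}  B6 = {c, d}  B7 = {c, g}
Tree: B1–B2, B2–B3, B1–B4, B2–B5, B3–B6, B3–B7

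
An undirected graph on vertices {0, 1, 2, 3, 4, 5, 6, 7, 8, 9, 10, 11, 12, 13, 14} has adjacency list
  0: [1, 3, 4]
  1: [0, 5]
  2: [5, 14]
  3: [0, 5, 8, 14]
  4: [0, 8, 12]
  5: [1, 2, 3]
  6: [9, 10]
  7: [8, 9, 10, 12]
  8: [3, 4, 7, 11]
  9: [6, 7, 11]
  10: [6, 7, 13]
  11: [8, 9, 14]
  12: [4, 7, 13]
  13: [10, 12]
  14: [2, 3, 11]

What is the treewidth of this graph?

3

A width-3 tree decomposition is:
Bags: B1 = {6, 9, 10, 13}  B2 = {7, 9, 10, 13}  B3 = {7, 9, 12, 13}  B4 = {7, 9, 11, 12}  B5 = {7, 8, 11, 12}  B6 = {4, 8, 11, 12}  B7 = {4, 8, 11, 14}  B8 = {3, 4, 8, 14}  B9 = {0, 3, 4, 14}  B10 = {0, 2, 3, 14}  B11 = {0, 2, 3, 5}  B12 = {0, 1, 2, 5}
Tree: B1–B2, B2–B3, B3–B4, B4–B5, B5–B6, B6–B7, B7–B8, B8–B9, B9–B10, B10–B11, B11–B12
The largest bag has 4 vertices, giving width 3; this decomposition certifies tw(G) ≤ 3. For the lower bound: the 4 vertex sets {6,10,13}, {9}, {7}, {4,8,11,12} are disjoint, each induces a connected subgraph, and every pair is joined by at least one edge of G. Contracting each set to a single vertex therefore yields K_{4} as a minor, and since treewidth is minor-monotone, tw(G) ≥ tw(K_{4}) = 3. Therefore the treewidth is 3.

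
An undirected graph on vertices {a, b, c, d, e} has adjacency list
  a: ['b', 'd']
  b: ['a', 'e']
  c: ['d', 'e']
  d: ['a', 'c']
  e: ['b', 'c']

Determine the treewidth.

A width-2 tree decomposition is:
Bags: B1 = {a, c, d}  B2 = {a, b, c}  B3 = {b, c, e}
Tree: B1–B2, B2–B3
The largest bag has 3 vertices, giving width 2; this decomposition certifies tw(G) ≤ 2. The edges c–d–a–b–e–c form a cycle, so G is not a tree and its treewidth is at least 2. Combining the bounds, tw(G) = 2.

2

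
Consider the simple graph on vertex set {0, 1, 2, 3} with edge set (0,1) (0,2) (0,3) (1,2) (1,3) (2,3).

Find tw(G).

3

A width-3 tree decomposition is:
Bags: B1 = {0, 1, 2, 3}
Tree: (single bag)
With just one bag of size 4, the width is 4 − 1 = 3, so tw(G) ≤ 3. On the other hand G contains the 4-clique {0, 1, 2, 3}. A clique must lie in a single bag of any decomposition, so no decomposition can have width below 3. The upper and lower bounds meet at 3, so that is the treewidth.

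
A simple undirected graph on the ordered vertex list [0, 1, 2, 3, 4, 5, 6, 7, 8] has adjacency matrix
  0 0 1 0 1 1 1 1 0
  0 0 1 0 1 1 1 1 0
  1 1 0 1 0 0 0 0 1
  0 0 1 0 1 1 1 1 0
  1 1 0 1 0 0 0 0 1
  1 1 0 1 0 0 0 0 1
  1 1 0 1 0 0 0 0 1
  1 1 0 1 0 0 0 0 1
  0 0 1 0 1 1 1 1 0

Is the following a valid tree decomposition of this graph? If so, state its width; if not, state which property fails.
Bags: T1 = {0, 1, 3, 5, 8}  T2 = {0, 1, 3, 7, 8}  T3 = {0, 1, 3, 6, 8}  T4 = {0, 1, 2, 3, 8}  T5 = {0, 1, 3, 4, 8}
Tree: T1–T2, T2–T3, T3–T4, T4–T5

Yes; width 4.

Every vertex of G appears in some bag (union = {0, 1, 2, 3, 4, 5, 6, 7, 8}); every edge is covered by a bag; and for each vertex v the set of bags containing v is connected in the bag tree. The decomposition is therefore valid. The largest bag has 5 vertices, so the width is 4.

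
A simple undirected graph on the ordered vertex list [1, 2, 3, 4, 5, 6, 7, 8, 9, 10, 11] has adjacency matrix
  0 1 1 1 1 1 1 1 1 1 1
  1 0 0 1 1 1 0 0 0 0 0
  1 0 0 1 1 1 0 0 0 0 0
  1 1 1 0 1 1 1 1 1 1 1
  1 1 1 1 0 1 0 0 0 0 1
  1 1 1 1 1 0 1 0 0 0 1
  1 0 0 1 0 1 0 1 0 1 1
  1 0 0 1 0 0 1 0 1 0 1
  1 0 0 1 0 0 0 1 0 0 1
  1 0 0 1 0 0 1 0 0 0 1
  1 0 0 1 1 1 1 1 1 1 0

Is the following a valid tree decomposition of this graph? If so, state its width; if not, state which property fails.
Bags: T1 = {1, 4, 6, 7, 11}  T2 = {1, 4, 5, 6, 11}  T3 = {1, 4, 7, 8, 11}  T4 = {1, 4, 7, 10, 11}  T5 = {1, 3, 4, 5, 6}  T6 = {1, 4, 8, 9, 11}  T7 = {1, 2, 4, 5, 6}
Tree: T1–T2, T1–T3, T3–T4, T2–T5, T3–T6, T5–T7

Yes; width 4.

Every vertex of G appears in some bag (union = {1, 2, 3, 4, 5, 6, 7, 8, 9, 10, 11}); every edge is covered by a bag; and for each vertex v the set of bags containing v is connected in the bag tree. The decomposition is therefore valid. The largest bag has 5 vertices, so the width is 4.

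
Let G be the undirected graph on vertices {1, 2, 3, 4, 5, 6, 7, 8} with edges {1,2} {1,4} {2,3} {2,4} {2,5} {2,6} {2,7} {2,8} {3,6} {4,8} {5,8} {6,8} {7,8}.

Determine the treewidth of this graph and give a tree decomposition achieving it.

Each bag holds 3 vertices, so the decomposition has width 2, which upper-bounds the treewidth. For the lower bound, the 3 vertices {2, 4, 8} are pairwise adjacent, and any tree decomposition puts a clique entirely inside one bag — forcing width ≥ 2. Hence tw(G) = 2 exactly.

Treewidth 2.
One such decomposition:
Bags: B1 = {2, 4, 8}  B2 = {2, 6, 8}  B3 = {2, 7, 8}  B4 = {1, 2, 4}  B5 = {2, 5, 8}  B6 = {2, 3, 6}
Tree: B1–B2, B1–B3, B1–B4, B3–B5, B2–B6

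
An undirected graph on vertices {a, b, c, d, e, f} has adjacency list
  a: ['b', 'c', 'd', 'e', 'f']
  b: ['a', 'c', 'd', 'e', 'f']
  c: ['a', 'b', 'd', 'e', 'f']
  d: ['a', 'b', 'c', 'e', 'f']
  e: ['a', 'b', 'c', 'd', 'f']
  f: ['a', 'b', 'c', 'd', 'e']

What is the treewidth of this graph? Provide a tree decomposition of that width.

Treewidth 5.
Bags: B1 = {a, b, c, d, e, f}
Tree: (single bag)

With just one bag of size 6, the width is 6 − 1 = 5, so tw(G) ≤ 5. Conversely, {a, b, c, d, e, f} is a clique of size 6, and the vertices of any clique must share a bag in every tree decomposition; so some bag has ≥ 6 vertices and tw(G) ≥ 5. Therefore the treewidth is 5.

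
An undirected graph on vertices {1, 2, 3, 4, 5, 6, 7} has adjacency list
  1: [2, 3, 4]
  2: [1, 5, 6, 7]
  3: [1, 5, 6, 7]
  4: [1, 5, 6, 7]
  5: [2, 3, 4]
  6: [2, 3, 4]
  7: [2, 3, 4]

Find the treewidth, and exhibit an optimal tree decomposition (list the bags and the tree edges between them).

Every bag has size at most 4, so the width is 4 − 1 = 3 and tw(G) ≤ 3. For the lower bound: the 4 vertex sets {2,5}, {3,6}, {4}, {7} are disjoint, each induces a connected subgraph, and every pair is joined by at least one edge of G. Contracting each set to a single vertex therefore yields K_{4} as a minor, and since treewidth is minor-monotone, tw(G) ≥ tw(K_{4}) = 3. The upper and lower bounds meet at 3, so that is the treewidth.

Treewidth 3.
Bags: B1 = {2, 3, 4, 5}  B2 = {2, 3, 4, 6}  B3 = {2, 3, 4, 7}  B4 = {1, 2, 3, 4}
Tree: B1–B2, B2–B3, B3–B4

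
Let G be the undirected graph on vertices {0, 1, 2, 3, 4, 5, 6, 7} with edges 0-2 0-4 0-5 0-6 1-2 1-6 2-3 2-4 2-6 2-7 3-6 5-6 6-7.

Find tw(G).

A width-2 tree decomposition is:
Bags: B1 = {0, 2, 4}  B2 = {0, 2, 6}  B3 = {0, 5, 6}  B4 = {1, 2, 6}  B5 = {2, 6, 7}  B6 = {2, 3, 6}
Tree: B1–B2, B2–B3, B2–B4, B2–B5, B4–B6
The largest bag has 3 vertices, giving width 2; this decomposition certifies tw(G) ≤ 2. Conversely, {0, 2, 4} is a clique of size 3, and the vertices of any clique must share a bag in every tree decomposition; so some bag has ≥ 3 vertices and tw(G) ≥ 2. Combining the bounds, tw(G) = 2.

2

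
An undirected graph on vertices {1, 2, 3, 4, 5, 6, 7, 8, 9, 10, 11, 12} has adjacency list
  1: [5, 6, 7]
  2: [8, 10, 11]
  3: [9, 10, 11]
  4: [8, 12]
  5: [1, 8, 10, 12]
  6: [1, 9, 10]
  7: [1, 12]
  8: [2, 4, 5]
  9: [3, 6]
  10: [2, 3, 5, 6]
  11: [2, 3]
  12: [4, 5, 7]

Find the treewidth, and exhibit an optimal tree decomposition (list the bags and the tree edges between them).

Every bag has size at most 4, so the width is 4 − 1 = 3 and tw(G) ≤ 3. For the lower bound: the 4 vertex sets {4,7,12}, {1}, {5}, {2,6,8,10} are disjoint, each induces a connected subgraph, and every pair is joined by at least one edge of G. Contracting each set to a single vertex therefore yields K_{4} as a minor, and since treewidth is minor-monotone, tw(G) ≥ tw(K_{4}) = 3. The upper and lower bounds meet at 3, so that is the treewidth.

Treewidth 3.
Bags: B1 = {1, 4, 7, 12}  B2 = {1, 4, 5, 12}  B3 = {1, 4, 5, 8}  B4 = {1, 5, 6, 8}  B5 = {5, 6, 8, 10}  B6 = {2, 6, 8, 10}  B7 = {2, 6, 9, 10}  B8 = {2, 3, 9, 10}  B9 = {2, 3, 9, 11}
Tree: B1–B2, B2–B3, B3–B4, B4–B5, B5–B6, B6–B7, B7–B8, B8–B9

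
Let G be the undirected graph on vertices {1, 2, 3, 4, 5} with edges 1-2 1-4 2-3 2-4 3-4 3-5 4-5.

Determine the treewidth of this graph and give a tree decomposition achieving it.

The largest bag has 3 vertices, giving width 2; this decomposition certifies tw(G) ≤ 2. For the lower bound, the 3 vertices {1, 2, 4} are pairwise adjacent, and any tree decomposition puts a clique entirely inside one bag — forcing width ≥ 2. Combining the bounds, tw(G) = 2.

Treewidth 2.
One such decomposition:
Bags: B1 = {2, 3, 4}  B2 = {3, 4, 5}  B3 = {1, 2, 4}
Tree: B1–B2, B1–B3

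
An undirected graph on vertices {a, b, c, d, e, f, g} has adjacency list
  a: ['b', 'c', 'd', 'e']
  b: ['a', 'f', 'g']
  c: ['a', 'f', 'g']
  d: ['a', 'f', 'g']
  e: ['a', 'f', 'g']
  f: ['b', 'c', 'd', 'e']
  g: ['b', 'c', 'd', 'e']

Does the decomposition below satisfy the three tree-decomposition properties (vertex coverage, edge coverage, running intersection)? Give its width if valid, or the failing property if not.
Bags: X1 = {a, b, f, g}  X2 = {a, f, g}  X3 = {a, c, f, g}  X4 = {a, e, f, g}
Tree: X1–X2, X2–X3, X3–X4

No — vertex d appears in no bag.

A tree decomposition must satisfy three properties: every vertex lies in some bag; for every edge, both endpoints lie together in some bag; and for every vertex, the bags containing it form a connected subtree. Here vertex d appears in no bag, so the decomposition is invalid.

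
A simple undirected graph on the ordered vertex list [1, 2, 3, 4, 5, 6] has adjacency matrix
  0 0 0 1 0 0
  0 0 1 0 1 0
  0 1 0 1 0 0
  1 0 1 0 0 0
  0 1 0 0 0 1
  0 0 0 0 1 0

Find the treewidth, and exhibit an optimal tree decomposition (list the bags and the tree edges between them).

The largest bag has 2 vertices, giving width 1; this decomposition certifies tw(G) ≤ 1. Any graph with an edge has treewidth ≥ 1, and G has the edge 1–4. Therefore the treewidth is 1.

Treewidth 1.
Bags: B1 = {1, 4}  B2 = {3, 4}  B3 = {2, 3}  B4 = {2, 5}  B5 = {5, 6}
Tree: B1–B2, B2–B3, B3–B4, B4–B5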